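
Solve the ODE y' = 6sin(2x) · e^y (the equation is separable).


Separate: e^(-y) dy = 6sin(2x) dx.
Integrate: -e^(-y) = -3cos(2x) + C₀.
Rearrange: e^(-y) = 3cos(2x) + C.


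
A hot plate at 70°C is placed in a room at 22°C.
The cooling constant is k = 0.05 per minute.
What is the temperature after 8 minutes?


Newton's law: dT/dt = -k(T - T_a) has solution T(t) = T_a + (T₀ - T_a)e^(-kt).
Plug in T_a = 22, T₀ = 70, k = 0.05, t = 8: T(8) = 22 + (48)e^(-0.40) ≈ 54.2°C.


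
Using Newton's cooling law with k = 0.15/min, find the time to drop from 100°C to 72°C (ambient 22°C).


From T(t) = T_a + (T₀ - T_a)e^(-kt), set T(t) = 72:
(72 - 22) / (100 - 22) = e^(-0.15t), so t = -ln(0.641)/0.15 ≈ 3.0 minutes.


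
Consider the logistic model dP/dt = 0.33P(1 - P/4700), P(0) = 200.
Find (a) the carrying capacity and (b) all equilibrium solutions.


Logistic ODE dP/dt = 0.33P(1 - P/4700) has equilibria where dP/dt = 0, i.e. P = 0 or P = 4700.
The coefficient (1 - P/K) = 0 when P = K, identifying K = 4700 as the carrying capacity.
(a) K = 4700; (b) equilibria P = 0 and P = 4700.


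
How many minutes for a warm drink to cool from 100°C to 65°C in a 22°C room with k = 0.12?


From T(t) = T_a + (T₀ - T_a)e^(-kt), set T(t) = 65:
(65 - 22) / (100 - 22) = e^(-0.12t), so t = -ln(0.551)/0.12 ≈ 5.0 minutes.


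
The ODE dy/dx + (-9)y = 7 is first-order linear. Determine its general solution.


P(x) = -9 ⇒ μ = e^(-9x).
(μ y)' = 7e^(-9x) ⇒ μ y = -(7/9)e^(-9x) + C.
Divide by μ: y = -7/9 + Ce^(9x).


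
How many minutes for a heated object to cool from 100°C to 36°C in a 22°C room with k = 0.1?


From T(t) = T_a + (T₀ - T_a)e^(-kt), set T(t) = 36:
(36 - 22) / (100 - 22) = e^(-0.1t), so t = -ln(0.179)/0.1 ≈ 17.2 minutes.


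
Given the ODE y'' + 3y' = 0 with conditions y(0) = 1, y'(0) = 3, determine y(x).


Characteristic roots of r² + 3r = 0 are 0, -3.
General solution y = c₁ + c₂ e^(-3x).
Apply y(0) = 1: c₁ + c₂ = 1. Apply y'(0) = 3: 0 c₁ - 3 c₂ = 3.
Solve: c₁ = 2, c₂ = -1.
Particular solution: y = 2 - e^(-3x).


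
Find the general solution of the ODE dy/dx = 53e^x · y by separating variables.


Separate variables: dy/y = 53e^x dx.
Integrate: ln|y| = 53e^x + C₀.
Exponentiate: y = Ce^(53e^x).


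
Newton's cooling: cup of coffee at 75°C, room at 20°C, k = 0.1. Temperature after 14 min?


Newton's law: dT/dt = -k(T - T_a) has solution T(t) = T_a + (T₀ - T_a)e^(-kt).
Plug in T_a = 20, T₀ = 75, k = 0.1, t = 14: T(14) = 20 + (55)e^(-1.40) ≈ 33.6°C.


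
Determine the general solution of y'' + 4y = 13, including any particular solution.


Homogeneous part: r² + 4 = 0 ⇒ r = ±2i, so y_h = C₁cos(2x) + C₂sin(2x).
Try constant y_p = A; plug in: 4A = 13 ⇒ A = 13/4.
General solution: y = C₁cos(2x) + C₂sin(2x) + 13/4.


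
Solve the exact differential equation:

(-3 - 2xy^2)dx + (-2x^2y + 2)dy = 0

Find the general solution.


Check exactness: ∂M/∂y = -4xy and ∂N/∂x = -4xy; equal, so the equation is exact.
Integrate M with respect to x (treating y as constant): ∫M dx = -3x - x^2y^2 + h(y).
Differentiate w.r.t. y and set equal to N: the x-dependent terms already match, leaving h'(y) = 2. Integrate: h(y) = 2y.
So F(x,y) = -3x - x^2y^2 + 2y.
General solution: -3x - x^2y^2 + 2y = C.


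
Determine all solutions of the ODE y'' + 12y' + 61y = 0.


Characteristic equation: r² + 12r + 61 = 0.
Discriminant is negative; roots r = -6 ± 5i (complex conjugate pair).
General solution uses e^(α x)(C₁ cos(β x) + C₂ sin(β x)): y = e^(-6x)(C₁cos(5x) + C₂sin(5x)).


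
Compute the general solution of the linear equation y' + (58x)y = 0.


P(x) = 58x ⇒ μ = e^(29x²).
Q(x) = 0 so μ y is constant: y = Ce^(-29x²).


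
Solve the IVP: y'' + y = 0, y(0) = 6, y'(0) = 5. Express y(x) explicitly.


Characteristic roots of r² + 1 = 0 are ±1i, so y = C₁cos(x) + C₂sin(x).
Apply y(0) = 6: C₁ = 6. Differentiate and apply y'(0) = 5: 1·C₂ = 5, so C₂ = 5.
Particular solution: y = 6cos(x) + 5sin(x).


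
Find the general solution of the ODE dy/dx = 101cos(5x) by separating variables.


g(y) = 1, so integrate directly: y = ∫ 101cos(5x) dx = (101/5)sin(5x) + C.


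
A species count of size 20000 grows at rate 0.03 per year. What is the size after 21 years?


The ODE dP/dt = 0.03P has solution P(t) = P(0)e^(0.03t).
Substitute P(0) = 20000 and t = 21: P(21) = 20000 e^(0.63) ≈ 37552.


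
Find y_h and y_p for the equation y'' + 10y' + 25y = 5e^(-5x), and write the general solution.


Characteristic polynomial (r + 5)² = 0; repeated root r = -5.
y_h = (C₁ + C₂x)e^(-5x). Forcing matches the repeated root (resonance), so try y_p = Ax² e^(-5x).
Substitute and solve for A: 2A = 5, so A = 5/2.
General solution: y = (C₁ + C₂x + (5/2)x²)e^(-5x).


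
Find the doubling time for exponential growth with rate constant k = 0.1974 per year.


Exponential growth: P(t) = P₀ e^(0.1974t). Set P(t)/P₀ = 2: e^(0.1974t) = 2.
Solve: t = ln(2)/0.1974 ≈ 3.51 years.


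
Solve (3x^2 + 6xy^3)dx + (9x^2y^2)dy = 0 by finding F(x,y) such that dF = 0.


Check exactness: ∂M/∂y = 18xy^2 and ∂N/∂x = 18xy^2; equal, so the equation is exact.
Integrate M with respect to x (treating y as constant): ∫M dx = x^3 + 3x^2y^3 + h(y).
Differentiate w.r.t. y and set equal to N: all terms match, so h'(y) = 0 and h is a constant absorbed into C.
General solution: x^3 + 3x^2y^3 = C.


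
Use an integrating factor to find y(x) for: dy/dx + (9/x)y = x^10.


P(x) = 9/x ⇒ μ = x^9.
(x^9 y)' = x^9·x^10 = x^19.
Integrate: x^9 y = x^20/(20) + C.
Solve for y: y = (1/20)x^11 + C/x^9.


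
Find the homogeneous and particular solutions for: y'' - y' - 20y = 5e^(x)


Characteristic roots of r² - r - 20 = 0 are 5, -4.
y_h = C₁e^(5x) + C₂e^(-4x).
Forcing exponent 1 is not a characteristic root; try y_p = Ae^(x).
Substitute: A·(1 + (-1)·1 + (-20)) = A·-20 = 5, so A = -1/4.
General solution: y = C₁e^(5x) + C₂e^(-4x) - (1/4)e^(x).


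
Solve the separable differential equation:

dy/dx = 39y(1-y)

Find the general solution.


Separate: dy/[y(1-y)] = 39 dx.
Partial fractions: 1/[y(1-y)] = 1/y + 1/(1-y).
Integrate: ln|y/(1-y)| = 39x + C₀.
Solve for y: y = 1/(1 + Ce^(-39x)).


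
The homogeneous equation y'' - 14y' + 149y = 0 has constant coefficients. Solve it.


Characteristic equation: r² - 14r + 149 = 0.
Discriminant is negative; roots r = 7 ± 10i (complex conjugate pair).
General solution uses e^(α x)(C₁ cos(β x) + C₂ sin(β x)): y = e^(7x)(C₁cos(10x) + C₂sin(10x)).


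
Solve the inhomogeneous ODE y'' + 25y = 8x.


Homogeneous: r² + 25 = 0 ⇒ r = ±5i, y_h = C₁cos(5x) + C₂sin(5x).
Polynomial forcing; try y_p = Ax + B. Then y_p'' + 25 y_p = 25(Ax + B) = 8x, so B = 0 and A = 8/25.
General solution: y = C₁cos(5x) + C₂sin(5x) + (8/25)x.


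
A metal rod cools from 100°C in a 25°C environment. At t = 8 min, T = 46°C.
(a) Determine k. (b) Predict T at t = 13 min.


Newton's law: T(t) = T_a + (T₀ - T_a)e^(-kt).
(a) Use T(8) = 46: (46 - 25)/(100 - 25) = e^(-k·8), so k = -ln(0.280)/8 ≈ 0.1591.
(b) Apply k to t = 13: T(13) = 25 + (75)e^(-2.069) ≈ 34.5°C.


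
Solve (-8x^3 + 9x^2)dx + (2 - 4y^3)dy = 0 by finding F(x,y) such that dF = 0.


Check exactness: ∂M/∂y = 0 and ∂N/∂x = 0; equal, so the equation is exact.
Integrate M with respect to x (treating y as constant): ∫M dx = -2x^4 + 3x^3 + h(y).
Differentiate w.r.t. y and set equal to N: the x-dependent terms already match, leaving h'(y) = 2 - 4y^3. Integrate: h(y) = 2y - y^4.
So F(x,y) = -2x^4 + 3x^3 + 2y - y^4.
General solution: -2x^4 + 3x^3 + 2y - y^4 = C.


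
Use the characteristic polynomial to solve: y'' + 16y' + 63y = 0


Characteristic equation: r² + 16r + 63 = 0.
Factor: (r + 9)(r + 7) = 0 ⇒ r = -9, -7 (distinct real).
General solution: y = C₁e^(-9x) + C₂e^(-7x).


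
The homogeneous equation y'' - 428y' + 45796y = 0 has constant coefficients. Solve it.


Characteristic equation: r² - 428r + 45796 = 0, i.e. (r - 214)² = 0.
Repeated root r = 214; include an x factor for the second linearly independent solution.
General solution: y = (C₁ + C₂x)e^(214x).


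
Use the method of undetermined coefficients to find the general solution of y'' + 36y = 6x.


Homogeneous: r² + 36 = 0 ⇒ r = ±6i, y_h = C₁cos(6x) + C₂sin(6x).
Polynomial forcing; try y_p = Ax + B. Then y_p'' + 36 y_p = 36(Ax + B) = 6x, so B = 0 and A = 1/6.
General solution: y = C₁cos(6x) + C₂sin(6x) + (1/6)x.


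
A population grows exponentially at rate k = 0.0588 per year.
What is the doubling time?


Exponential growth: P(t) = P₀ e^(0.0588t). Set P(t)/P₀ = 2: e^(0.0588t) = 2.
Solve: t = ln(2)/0.0588 ≈ 11.79 years.


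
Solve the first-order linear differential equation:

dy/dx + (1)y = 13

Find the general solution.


P(x) = 1, Q(x) = 13; integrating factor μ = e^(x).
(μ y)' = 13e^(x) ⇒ μ y = 13e^(x) + C.
Divide by μ: y = 13 + Ce^(-x).


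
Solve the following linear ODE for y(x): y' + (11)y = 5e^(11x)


P(x) = 11 ⇒ μ = e^(11x).
(μ y)' = 5e^(22x) ⇒ μ y = (5/22)e^(22x) + C.
Divide by μ: y = (5/22)e^(11x) + Ce^(-11x).


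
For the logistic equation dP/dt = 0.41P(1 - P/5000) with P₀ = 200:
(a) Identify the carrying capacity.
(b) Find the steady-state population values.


Logistic ODE dP/dt = 0.41P(1 - P/5000) has equilibria where dP/dt = 0, i.e. P = 0 or P = 5000.
The coefficient (1 - P/K) = 0 when P = K, identifying K = 5000 as the carrying capacity.
(a) K = 5000; (b) equilibria P = 0 and P = 5000.


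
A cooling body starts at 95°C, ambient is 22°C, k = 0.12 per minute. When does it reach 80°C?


From T(t) = T_a + (T₀ - T_a)e^(-kt), set T(t) = 80:
(80 - 22) / (95 - 22) = e^(-0.12t), so t = -ln(0.795)/0.12 ≈ 1.9 minutes.


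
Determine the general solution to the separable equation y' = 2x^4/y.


Separate variables: y dy = 2x^4 dx.
Integrate both sides: y²/2 = (2/5)x^5 + C₀.
Multiply by 2: y² = (4/5)x^5 + C.


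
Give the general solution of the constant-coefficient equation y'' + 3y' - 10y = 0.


Characteristic equation: r² + 3r - 10 = 0.
Factor: (r - 2)(r + 5) = 0 ⇒ r = 2, -5 (distinct real).
General solution: y = C₁e^(2x) + C₂e^(-5x).


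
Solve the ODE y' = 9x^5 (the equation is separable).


Integrate both sides with respect to x: y = ∫ 9x^5 dx = (3/2)x^6 + C.


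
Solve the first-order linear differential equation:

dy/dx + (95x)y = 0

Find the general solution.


P(x) = 95x ⇒ μ = e^((95/2)x²).
Q(x) = 0 so μ y is constant: y = Ce^(-(95/2)x²).


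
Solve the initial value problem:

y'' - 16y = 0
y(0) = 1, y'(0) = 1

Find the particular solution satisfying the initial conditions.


Characteristic roots of r² - 16 = 0 are 4, -4.
General solution y = c₁ e^(4x) + c₂ e^(-4x).
Apply y(0) = 1: c₁ + c₂ = 1. Apply y'(0) = 1: 4 c₁ - 4 c₂ = 1.
Solve: c₁ = 5/8, c₂ = 3/8.
Particular solution: y = (5/8)e^(4x) + (3/8)e^(-4x).


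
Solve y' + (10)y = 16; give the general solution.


P(x) = 10, Q(x) = 16; integrating factor μ = e^(10x).
(μ y)' = 16e^(10x) ⇒ μ y = (8/5)e^(10x) + C.
Divide by μ: y = 8/5 + Ce^(-10x).


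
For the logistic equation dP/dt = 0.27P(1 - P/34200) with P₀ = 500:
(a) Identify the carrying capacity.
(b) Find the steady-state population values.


Logistic ODE dP/dt = 0.27P(1 - P/34200) has equilibria where dP/dt = 0, i.e. P = 0 or P = 34200.
The coefficient (1 - P/K) = 0 when P = K, identifying K = 34200 as the carrying capacity.
(a) K = 34200; (b) equilibria P = 0 and P = 34200.


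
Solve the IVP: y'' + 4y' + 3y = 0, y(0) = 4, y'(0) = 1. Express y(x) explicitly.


Characteristic roots of r² + 4r + 3 = 0 are -3, -1.
General solution y = c₁ e^(-3x) + c₂ e^(-x).
Apply y(0) = 4: c₁ + c₂ = 4. Apply y'(0) = 1: -3 c₁ - 1 c₂ = 1.
Solve: c₁ = -5/2, c₂ = 13/2.
Particular solution: y = -(5/2)e^(-3x) + (13/2)e^(-x).


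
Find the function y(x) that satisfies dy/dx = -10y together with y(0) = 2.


General solution of y' = -10y is y = Ce^(-10x).
Apply y(0) = 2: C = 2.
Particular solution: y = 2e^(-10x).


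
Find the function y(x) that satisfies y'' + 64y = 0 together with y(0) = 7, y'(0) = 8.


Characteristic roots of r² + 64 = 0 are ±8i, so y = C₁cos(8x) + C₂sin(8x).
Apply y(0) = 7: C₁ = 7. Differentiate and apply y'(0) = 8: 8·C₂ = 8, so C₂ = 1.
Particular solution: y = 7cos(8x) + sin(8x).


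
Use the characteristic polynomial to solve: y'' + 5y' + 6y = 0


Characteristic equation: r² + 5r + 6 = 0.
Factor: (r + 3)(r + 2) = 0 ⇒ r = -3, -2 (distinct real).
General solution: y = C₁e^(-3x) + C₂e^(-2x).


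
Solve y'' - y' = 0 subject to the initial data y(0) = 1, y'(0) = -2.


Characteristic roots of r² - r = 0 are 1, 0.
General solution y = c₁ e^(x) + c₂.
Apply y(0) = 1: c₁ + c₂ = 1. Apply y'(0) = -2: 1 c₁ + 0 c₂ = -2.
Solve: c₁ = -2, c₂ = 3.
Particular solution: y = -2e^(x) + 3.


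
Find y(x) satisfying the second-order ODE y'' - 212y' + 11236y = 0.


Characteristic equation: r² - 212r + 11236 = 0, i.e. (r - 106)² = 0.
Repeated root r = 106; include an x factor for the second linearly independent solution.
General solution: y = (C₁ + C₂x)e^(106x).


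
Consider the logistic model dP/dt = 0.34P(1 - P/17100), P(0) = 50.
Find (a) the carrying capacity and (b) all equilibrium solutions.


Logistic ODE dP/dt = 0.34P(1 - P/17100) has equilibria where dP/dt = 0, i.e. P = 0 or P = 17100.
The coefficient (1 - P/K) = 0 when P = K, identifying K = 17100 as the carrying capacity.
(a) K = 17100; (b) equilibria P = 0 and P = 17100.


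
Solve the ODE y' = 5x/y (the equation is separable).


Separate variables: y dy = 5x dx.
Integrate both sides: y²/2 = (5/2)x^2 + C₀.
Multiply by 2: y² = 5x^2 + C.


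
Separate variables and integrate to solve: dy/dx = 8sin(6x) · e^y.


Separate: e^(-y) dy = 8sin(6x) dx.
Integrate: -e^(-y) = -(4/3)cos(6x) + C₀.
Rearrange: e^(-y) = (4/3)cos(6x) + C.


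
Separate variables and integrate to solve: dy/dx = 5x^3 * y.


Separate variables: dy/y = 5x^3 dx.
Integrate: ln|y| = (5/4)x^4 + C₀.
Exponentiate: y = Ce^((5/4)x^4).


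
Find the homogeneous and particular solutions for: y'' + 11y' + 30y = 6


Characteristic roots of r² + 11r + 30 = 0 are -5, -6.
y_h = C₁e^(-5x) + C₂e^(-6x).
Constant forcing; try y_p = A. Then 30A = 6 ⇒ A = 1/5.
General solution: y = C₁e^(-5x) + C₂e^(-6x) + 1/5.


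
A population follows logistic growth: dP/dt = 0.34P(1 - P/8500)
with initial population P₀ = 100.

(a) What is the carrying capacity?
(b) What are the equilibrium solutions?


Logistic ODE dP/dt = 0.34P(1 - P/8500) has equilibria where dP/dt = 0, i.e. P = 0 or P = 8500.
The coefficient (1 - P/K) = 0 when P = K, identifying K = 8500 as the carrying capacity.
(a) K = 8500; (b) equilibria P = 0 and P = 8500.


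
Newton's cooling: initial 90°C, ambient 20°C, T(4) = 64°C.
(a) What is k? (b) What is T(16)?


Newton's law: T(t) = T_a + (T₀ - T_a)e^(-kt).
(a) Use T(4) = 64: (64 - 20)/(90 - 20) = e^(-k·4), so k = -ln(0.629)/4 ≈ 0.1161.
(b) Apply k to t = 16: T(16) = 20 + (70)e^(-1.857) ≈ 30.9°C.


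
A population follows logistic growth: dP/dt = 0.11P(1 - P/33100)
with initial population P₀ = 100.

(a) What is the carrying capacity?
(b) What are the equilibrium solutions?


Logistic ODE dP/dt = 0.11P(1 - P/33100) has equilibria where dP/dt = 0, i.e. P = 0 or P = 33100.
The coefficient (1 - P/K) = 0 when P = K, identifying K = 33100 as the carrying capacity.
(a) K = 33100; (b) equilibria P = 0 and P = 33100.


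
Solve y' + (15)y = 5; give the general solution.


P(x) = 15, Q(x) = 5; integrating factor μ = e^(15x).
(μ y)' = 5e^(15x) ⇒ μ y = (1/3)e^(15x) + C.
Divide by μ: y = 1/3 + Ce^(-15x).


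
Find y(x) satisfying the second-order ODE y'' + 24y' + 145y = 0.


Characteristic equation: r² + 24r + 145 = 0.
Discriminant is negative; roots r = -12 ± 1i (complex conjugate pair).
General solution uses e^(α x)(C₁ cos(β x) + C₂ sin(β x)): y = e^(-12x)(C₁cos(x) + C₂sin(x)).


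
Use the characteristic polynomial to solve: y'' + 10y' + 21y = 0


Characteristic equation: r² + 10r + 21 = 0.
Factor: (r + 7)(r + 3) = 0 ⇒ r = -7, -3 (distinct real).
General solution: y = C₁e^(-7x) + C₂e^(-3x).


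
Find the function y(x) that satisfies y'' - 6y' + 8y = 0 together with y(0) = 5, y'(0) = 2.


Characteristic roots of r² - 6r + 8 = 0 are 4, 2.
General solution y = c₁ e^(4x) + c₂ e^(2x).
Apply y(0) = 5: c₁ + c₂ = 5. Apply y'(0) = 2: 4 c₁ + 2 c₂ = 2.
Solve: c₁ = -4, c₂ = 9.
Particular solution: y = -4e^(4x) + 9e^(2x).


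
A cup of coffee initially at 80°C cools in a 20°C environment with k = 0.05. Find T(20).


Newton's law: dT/dt = -k(T - T_a) has solution T(t) = T_a + (T₀ - T_a)e^(-kt).
Plug in T_a = 20, T₀ = 80, k = 0.05, t = 20: T(20) = 20 + (60)e^(-1.00) ≈ 42.1°C.


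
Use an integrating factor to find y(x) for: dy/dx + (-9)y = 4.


P(x) = -9 ⇒ μ = e^(-9x).
(μ y)' = 4e^(-9x) ⇒ μ y = -(4/9)e^(-9x) + C.
Divide by μ: y = -4/9 + Ce^(9x).


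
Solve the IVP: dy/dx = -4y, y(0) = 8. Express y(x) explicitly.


General solution of y' = -4y is y = Ce^(-4x).
Apply y(0) = 8: C = 8.
Particular solution: y = 8e^(-4x).


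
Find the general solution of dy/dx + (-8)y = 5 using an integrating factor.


P(x) = -8 ⇒ μ = e^(-8x).
(μ y)' = 5e^(-8x) ⇒ μ y = -(5/8)e^(-8x) + C.
Divide by μ: y = -5/8 + Ce^(8x).


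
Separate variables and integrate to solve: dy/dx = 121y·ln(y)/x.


Separate: dy/[y ln(y)] = 121 dx/x.
Substitute u = ln(y): du/u = 121 dx/x.
Integrate: ln|ln(y)| = 121ln|x| + C₀, hence ln(y) = C·x^121.


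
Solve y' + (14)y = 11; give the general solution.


P(x) = 14, Q(x) = 11; integrating factor μ = e^(14x).
(μ y)' = 11e^(14x) ⇒ μ y = (11/14)e^(14x) + C.
Divide by μ: y = 11/14 + Ce^(-14x).


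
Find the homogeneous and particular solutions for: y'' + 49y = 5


Homogeneous part: r² + 49 = 0 ⇒ r = ±7i, so y_h = C₁cos(7x) + C₂sin(7x).
Try constant y_p = A; plug in: 49A = 5 ⇒ A = 5/49.
General solution: y = C₁cos(7x) + C₂sin(7x) + 5/49.


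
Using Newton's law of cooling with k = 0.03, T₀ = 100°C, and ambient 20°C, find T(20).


Newton's law: dT/dt = -k(T - T_a) has solution T(t) = T_a + (T₀ - T_a)e^(-kt).
Plug in T_a = 20, T₀ = 100, k = 0.03, t = 20: T(20) = 20 + (80)e^(-0.60) ≈ 63.9°C.


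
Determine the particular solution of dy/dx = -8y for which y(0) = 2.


General solution of y' = -8y is y = Ce^(-8x).
Apply y(0) = 2: C = 2.
Particular solution: y = 2e^(-8x).


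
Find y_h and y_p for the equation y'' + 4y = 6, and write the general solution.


Homogeneous part: r² + 4 = 0 ⇒ r = ±2i, so y_h = C₁cos(2x) + C₂sin(2x).
Try constant y_p = A; plug in: 4A = 6 ⇒ A = 3/2.
General solution: y = C₁cos(2x) + C₂sin(2x) + 3/2.


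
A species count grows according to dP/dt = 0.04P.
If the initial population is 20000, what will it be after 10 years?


The ODE dP/dt = 0.04P has solution P(t) = P(0)e^(0.04t).
Substitute P(0) = 20000 and t = 10: P(10) = 20000 e^(0.40) ≈ 29836.


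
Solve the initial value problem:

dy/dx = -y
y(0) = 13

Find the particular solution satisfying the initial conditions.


General solution of y' = -y is y = Ce^(-x).
Apply y(0) = 13: C = 13.
Particular solution: y = 13e^(-x).


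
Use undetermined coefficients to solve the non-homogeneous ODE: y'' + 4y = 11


Homogeneous part: r² + 4 = 0 ⇒ r = ±2i, so y_h = C₁cos(2x) + C₂sin(2x).
Try constant y_p = A; plug in: 4A = 11 ⇒ A = 11/4.
General solution: y = C₁cos(2x) + C₂sin(2x) + 11/4.


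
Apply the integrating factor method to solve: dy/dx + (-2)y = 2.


P(x) = -2 ⇒ μ = e^(-2x).
(μ y)' = 2e^(-2x) ⇒ μ y = -e^(-2x) + C.
Divide by μ: y = -1 + Ce^(2x).


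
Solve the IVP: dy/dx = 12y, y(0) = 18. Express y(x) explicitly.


General solution of y' = 12y is y = Ce^(12x).
Apply y(0) = 18: C = 18.
Particular solution: y = 18e^(12x).


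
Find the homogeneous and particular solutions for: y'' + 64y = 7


Homogeneous part: r² + 64 = 0 ⇒ r = ±8i, so y_h = C₁cos(8x) + C₂sin(8x).
Try constant y_p = A; plug in: 64A = 7 ⇒ A = 7/64.
General solution: y = C₁cos(8x) + C₂sin(8x) + 7/64.


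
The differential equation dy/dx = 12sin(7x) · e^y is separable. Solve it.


Separate: e^(-y) dy = 12sin(7x) dx.
Integrate: -e^(-y) = -(12/7)cos(7x) + C₀.
Rearrange: e^(-y) = (12/7)cos(7x) + C.


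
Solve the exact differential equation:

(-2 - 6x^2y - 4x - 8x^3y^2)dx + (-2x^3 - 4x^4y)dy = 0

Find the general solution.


Check exactness: ∂M/∂y = -6x^2 - 16x^3y and ∂N/∂x = -6x^2 - 16x^3y; equal, so the equation is exact.
Integrate M with respect to x (treating y as constant): ∫M dx = -2x - 2x^3y - 2x^2 - 2x^4y^2 + h(y).
Differentiate w.r.t. y and set equal to N: all terms match, so h'(y) = 0 and h is a constant absorbed into C.
General solution: -2x - 2x^3y - 2x^2 - 2x^4y^2 = C.


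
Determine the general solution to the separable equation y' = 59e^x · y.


Separate variables: dy/y = 59e^x dx.
Integrate: ln|y| = 59e^x + C₀.
Exponentiate: y = Ce^(59e^x).


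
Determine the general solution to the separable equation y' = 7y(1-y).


Separate: dy/[y(1-y)] = 7 dx.
Partial fractions: 1/[y(1-y)] = 1/y + 1/(1-y).
Integrate: ln|y/(1-y)| = 7x + C₀.
Solve for y: y = 1/(1 + Ce^(-7x)).


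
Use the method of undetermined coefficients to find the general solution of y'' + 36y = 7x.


Homogeneous: r² + 36 = 0 ⇒ r = ±6i, y_h = C₁cos(6x) + C₂sin(6x).
Polynomial forcing; try y_p = Ax + B. Then y_p'' + 36 y_p = 36(Ax + B) = 7x, so B = 0 and A = 7/36.
General solution: y = C₁cos(6x) + C₂sin(6x) + (7/36)x.


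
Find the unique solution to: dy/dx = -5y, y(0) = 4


General solution of y' = -5y is y = Ce^(-5x).
Apply y(0) = 4: C = 4.
Particular solution: y = 4e^(-5x).


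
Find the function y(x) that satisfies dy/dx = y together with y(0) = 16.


General solution of y' = y is y = Ce^(x).
Apply y(0) = 16: C = 16.
Particular solution: y = 16e^(x).


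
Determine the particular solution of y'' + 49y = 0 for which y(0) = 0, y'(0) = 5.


Characteristic roots of r² + 49 = 0 are ±7i, so y = C₁cos(7x) + C₂sin(7x).
Apply y(0) = 0: C₁ = 0. Differentiate and apply y'(0) = 5: 7·C₂ = 5, so C₂ = 5/7.
Particular solution: y = (5/7)sin(7x).


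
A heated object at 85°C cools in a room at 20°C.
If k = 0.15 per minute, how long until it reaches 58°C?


From T(t) = T_a + (T₀ - T_a)e^(-kt), set T(t) = 58:
(58 - 20) / (85 - 20) = e^(-0.15t), so t = -ln(0.585)/0.15 ≈ 3.6 minutes.


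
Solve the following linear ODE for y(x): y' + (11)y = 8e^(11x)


P(x) = 11 ⇒ μ = e^(11x).
(μ y)' = 8e^(22x) ⇒ μ y = (8/22)e^(22x) + C.
Divide by μ: y = (4/11)e^(11x) + Ce^(-11x).


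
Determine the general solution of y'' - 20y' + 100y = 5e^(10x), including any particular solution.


Characteristic polynomial (r - 10)² = 0; repeated root r = 10.
y_h = (C₁ + C₂x)e^(10x). Forcing matches the repeated root (resonance), so try y_p = Ax² e^(10x).
Substitute and solve for A: 2A = 5, so A = 5/2.
General solution: y = (C₁ + C₂x + (5/2)x²)e^(10x).


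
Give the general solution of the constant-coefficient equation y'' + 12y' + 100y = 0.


Characteristic equation: r² + 12r + 100 = 0.
Discriminant is negative; roots r = -6 ± 8i (complex conjugate pair).
General solution uses e^(α x)(C₁ cos(β x) + C₂ sin(β x)): y = e^(-6x)(C₁cos(8x) + C₂sin(8x)).


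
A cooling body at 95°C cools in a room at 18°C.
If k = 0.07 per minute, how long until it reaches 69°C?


From T(t) = T_a + (T₀ - T_a)e^(-kt), set T(t) = 69:
(69 - 18) / (95 - 18) = e^(-0.07t), so t = -ln(0.662)/0.07 ≈ 5.9 minutes.


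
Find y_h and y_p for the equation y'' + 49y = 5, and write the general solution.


Homogeneous part: r² + 49 = 0 ⇒ r = ±7i, so y_h = C₁cos(7x) + C₂sin(7x).
Try constant y_p = A; plug in: 49A = 5 ⇒ A = 5/49.
General solution: y = C₁cos(7x) + C₂sin(7x) + 5/49.


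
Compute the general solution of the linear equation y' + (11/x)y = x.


P(x) = 11/x ⇒ μ = x^11.
(x^11 y)' = x^12 ⇒ x^11 y = x^13/(13) + C.
Solve for y: y = (1/13)x^2 + C/x^11.


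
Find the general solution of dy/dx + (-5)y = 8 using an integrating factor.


P(x) = -5 ⇒ μ = e^(-5x).
(μ y)' = 8e^(-5x) ⇒ μ y = -(8/5)e^(-5x) + C.
Divide by μ: y = -8/5 + Ce^(5x).


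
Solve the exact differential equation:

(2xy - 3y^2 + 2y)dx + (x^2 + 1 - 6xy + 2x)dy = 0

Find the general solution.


Check exactness: ∂M/∂y = 2x - 6y + 2 and ∂N/∂x = 2x - 6y + 2; equal, so the equation is exact.
Integrate M with respect to x (treating y as constant): ∫M dx = x^2y - 3xy^2 + 2xy + h(y).
Differentiate w.r.t. y and set equal to N: the x-dependent terms already match, leaving h'(y) = 1. Integrate: h(y) = y.
So F(x,y) = x^2y + y - 3xy^2 + 2xy.
General solution: x^2y + y - 3xy^2 + 2xy = C.


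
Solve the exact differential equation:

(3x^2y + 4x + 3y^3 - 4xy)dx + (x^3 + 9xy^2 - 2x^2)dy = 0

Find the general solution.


Check exactness: ∂M/∂y = 3x^2 + 9y^2 - 4x and ∂N/∂x = 3x^2 + 9y^2 - 4x; equal, so the equation is exact.
Integrate M with respect to x (treating y as constant): ∫M dx = x^3y + 2x^2 + 3xy^3 - 2x^2y + h(y).
Differentiate w.r.t. y and set equal to N: all terms match, so h'(y) = 0 and h is a constant absorbed into C.
General solution: x^3y + 2x^2 + 3xy^3 - 2x^2y = C.


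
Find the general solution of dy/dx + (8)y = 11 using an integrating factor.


P(x) = 8, Q(x) = 11; integrating factor μ = e^(8x).
(μ y)' = 11e^(8x) ⇒ μ y = (11/8)e^(8x) + C.
Divide by μ: y = 11/8 + Ce^(-8x).


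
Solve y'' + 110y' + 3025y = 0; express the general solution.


Characteristic equation: r² + 110r + 3025 = 0, i.e. (r + 55)² = 0.
Repeated root r = -55; include an x factor for the second linearly independent solution.
General solution: y = (C₁ + C₂x)e^(-55x).


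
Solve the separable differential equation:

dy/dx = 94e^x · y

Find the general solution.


Separate variables: dy/y = 94e^x dx.
Integrate: ln|y| = 94e^x + C₀.
Exponentiate: y = Ce^(94e^x).


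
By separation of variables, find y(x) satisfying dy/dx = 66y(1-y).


Separate: dy/[y(1-y)] = 66 dx.
Partial fractions: 1/[y(1-y)] = 1/y + 1/(1-y).
Integrate: ln|y/(1-y)| = 66x + C₀.
Solve for y: y = 1/(1 + Ce^(-66x)).


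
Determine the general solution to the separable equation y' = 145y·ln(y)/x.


Separate: dy/[y ln(y)] = 145 dx/x.
Substitute u = ln(y): du/u = 145 dx/x.
Integrate: ln|ln(y)| = 145ln|x| + C₀, hence ln(y) = C·x^145.


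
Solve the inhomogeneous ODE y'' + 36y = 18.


Homogeneous part: r² + 36 = 0 ⇒ r = ±6i, so y_h = C₁cos(6x) + C₂sin(6x).
Try constant y_p = A; plug in: 36A = 18 ⇒ A = 1/2.
General solution: y = C₁cos(6x) + C₂sin(6x) + 1/2.


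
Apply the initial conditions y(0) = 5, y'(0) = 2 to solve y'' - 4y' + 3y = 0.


Characteristic roots of r² - 4r + 3 = 0 are 1, 3.
General solution y = c₁ e^(x) + c₂ e^(3x).
Apply y(0) = 5: c₁ + c₂ = 5. Apply y'(0) = 2: 1 c₁ + 3 c₂ = 2.
Solve: c₁ = 13/2, c₂ = -3/2.
Particular solution: y = (13/2)e^(x) - (3/2)e^(3x).


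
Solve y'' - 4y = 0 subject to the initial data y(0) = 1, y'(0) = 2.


Characteristic roots of r² - 4 = 0 are 2, -2.
General solution y = c₁ e^(2x) + c₂ e^(-2x).
Apply y(0) = 1: c₁ + c₂ = 1. Apply y'(0) = 2: 2 c₁ - 2 c₂ = 2.
Solve: c₁ = 1, c₂ = 0.
Particular solution: y = e^(2x) + 0e^(-2x).


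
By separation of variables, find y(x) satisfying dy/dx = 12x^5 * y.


Separate variables: dy/y = 12x^5 dx.
Integrate: ln|y| = 2x^6 + C₀.
Exponentiate: y = Ce^(2x^6).


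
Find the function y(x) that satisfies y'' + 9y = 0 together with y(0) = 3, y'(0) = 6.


Characteristic roots of r² + 9 = 0 are ±3i, so y = C₁cos(3x) + C₂sin(3x).
Apply y(0) = 3: C₁ = 3. Differentiate and apply y'(0) = 6: 3·C₂ = 6, so C₂ = 2.
Particular solution: y = 3cos(3x) + 2sin(3x).


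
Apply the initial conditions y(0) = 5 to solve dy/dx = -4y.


General solution of y' = -4y is y = Ce^(-4x).
Apply y(0) = 5: C = 5.
Particular solution: y = 5e^(-4x).


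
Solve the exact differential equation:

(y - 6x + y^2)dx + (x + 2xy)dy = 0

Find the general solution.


Check exactness: ∂M/∂y = 1 + 2y and ∂N/∂x = 1 + 2y; equal, so the equation is exact.
Integrate M with respect to x (treating y as constant): ∫M dx = xy - 3x^2 + xy^2 + h(y).
Differentiate w.r.t. y and set equal to N: all terms match, so h'(y) = 0 and h is a constant absorbed into C.
General solution: xy - 3x^2 + xy^2 = C.


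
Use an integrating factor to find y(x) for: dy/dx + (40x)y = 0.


P(x) = 40x ⇒ μ = e^(20x²).
Q(x) = 0 so μ y is constant: y = Ce^(-20x²).


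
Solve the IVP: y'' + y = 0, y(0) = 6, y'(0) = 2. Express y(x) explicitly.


Characteristic roots of r² + 1 = 0 are ±1i, so y = C₁cos(x) + C₂sin(x).
Apply y(0) = 6: C₁ = 6. Differentiate and apply y'(0) = 2: 1·C₂ = 2, so C₂ = 2.
Particular solution: y = 6cos(x) + 2sin(x).


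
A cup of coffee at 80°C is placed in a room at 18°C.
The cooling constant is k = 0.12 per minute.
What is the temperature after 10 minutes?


Newton's law: dT/dt = -k(T - T_a) has solution T(t) = T_a + (T₀ - T_a)e^(-kt).
Plug in T_a = 18, T₀ = 80, k = 0.12, t = 10: T(10) = 18 + (62)e^(-1.20) ≈ 36.7°C.


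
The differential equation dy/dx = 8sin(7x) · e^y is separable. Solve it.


Separate: e^(-y) dy = 8sin(7x) dx.
Integrate: -e^(-y) = -(8/7)cos(7x) + C₀.
Rearrange: e^(-y) = (8/7)cos(7x) + C.


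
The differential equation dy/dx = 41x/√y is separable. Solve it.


Separate: √y dy = 41x dx.
Integrate: (2/3)y^(3/2) = (41/2)x² + C.


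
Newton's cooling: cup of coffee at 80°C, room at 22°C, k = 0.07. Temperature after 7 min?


Newton's law: dT/dt = -k(T - T_a) has solution T(t) = T_a + (T₀ - T_a)e^(-kt).
Plug in T_a = 22, T₀ = 80, k = 0.07, t = 7: T(7) = 22 + (58)e^(-0.49) ≈ 57.5°C.


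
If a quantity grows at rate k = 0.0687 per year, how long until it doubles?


Exponential growth: P(t) = P₀ e^(0.0687t). Set P(t)/P₀ = 2: e^(0.0687t) = 2.
Solve: t = ln(2)/0.0687 ≈ 10.09 years.


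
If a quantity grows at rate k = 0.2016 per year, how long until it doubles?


Exponential growth: P(t) = P₀ e^(0.2016t). Set P(t)/P₀ = 2: e^(0.2016t) = 2.
Solve: t = ln(2)/0.2016 ≈ 3.44 years.


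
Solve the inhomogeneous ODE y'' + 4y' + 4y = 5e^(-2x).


Characteristic polynomial (r + 2)² = 0; repeated root r = -2.
y_h = (C₁ + C₂x)e^(-2x). Forcing matches the repeated root (resonance), so try y_p = Ax² e^(-2x).
Substitute and solve for A: 2A = 5, so A = 5/2.
General solution: y = (C₁ + C₂x + (5/2)x²)e^(-2x).


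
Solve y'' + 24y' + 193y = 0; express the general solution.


Characteristic equation: r² + 24r + 193 = 0.
Discriminant is negative; roots r = -12 ± 7i (complex conjugate pair).
General solution uses e^(α x)(C₁ cos(β x) + C₂ sin(β x)): y = e^(-12x)(C₁cos(7x) + C₂sin(7x)).


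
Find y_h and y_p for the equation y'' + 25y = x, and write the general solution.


Homogeneous: r² + 25 = 0 ⇒ r = ±5i, y_h = C₁cos(5x) + C₂sin(5x).
Polynomial forcing; try y_p = Ax + B. Then y_p'' + 25 y_p = 25(Ax + B) = x, so B = 0 and A = 1/25.
General solution: y = C₁cos(5x) + C₂sin(5x) + (1/25)x.


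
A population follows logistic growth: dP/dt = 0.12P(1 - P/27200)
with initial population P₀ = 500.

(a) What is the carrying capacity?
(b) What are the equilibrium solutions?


Logistic ODE dP/dt = 0.12P(1 - P/27200) has equilibria where dP/dt = 0, i.e. P = 0 or P = 27200.
The coefficient (1 - P/K) = 0 when P = K, identifying K = 27200 as the carrying capacity.
(a) K = 27200; (b) equilibria P = 0 and P = 27200.


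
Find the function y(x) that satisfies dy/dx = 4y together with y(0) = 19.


General solution of y' = 4y is y = Ce^(4x).
Apply y(0) = 19: C = 19.
Particular solution: y = 19e^(4x).


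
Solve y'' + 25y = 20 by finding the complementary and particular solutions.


Homogeneous part: r² + 25 = 0 ⇒ r = ±5i, so y_h = C₁cos(5x) + C₂sin(5x).
Try constant y_p = A; plug in: 25A = 20 ⇒ A = 4/5.
General solution: y = C₁cos(5x) + C₂sin(5x) + 4/5.


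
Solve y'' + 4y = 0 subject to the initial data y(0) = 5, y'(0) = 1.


Characteristic roots of r² + 4 = 0 are ±2i, so y = C₁cos(2x) + C₂sin(2x).
Apply y(0) = 5: C₁ = 5. Differentiate and apply y'(0) = 1: 2·C₂ = 1, so C₂ = 1/2.
Particular solution: y = 5cos(2x) + (1/2)sin(2x).


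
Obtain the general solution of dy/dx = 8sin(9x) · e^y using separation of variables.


Separate: e^(-y) dy = 8sin(9x) dx.
Integrate: -e^(-y) = -(8/9)cos(9x) + C₀.
Rearrange: e^(-y) = (8/9)cos(9x) + C.


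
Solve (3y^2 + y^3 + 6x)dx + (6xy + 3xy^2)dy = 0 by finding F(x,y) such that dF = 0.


Check exactness: ∂M/∂y = 6y + 3y^2 and ∂N/∂x = 6y + 3y^2; equal, so the equation is exact.
Integrate M with respect to x (treating y as constant): ∫M dx = 3xy^2 + xy^3 + 3x^2 + h(y).
Differentiate w.r.t. y and set equal to N: all terms match, so h'(y) = 0 and h is a constant absorbed into C.
General solution: 3xy^2 + xy^3 + 3x^2 = C.


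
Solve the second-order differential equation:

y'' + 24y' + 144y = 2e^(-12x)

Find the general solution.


Characteristic polynomial (r + 12)² = 0; repeated root r = -12.
y_h = (C₁ + C₂x)e^(-12x). Forcing matches the repeated root (resonance), so try y_p = Ax² e^(-12x).
Substitute and solve for A: 2A = 2, so A = 1.
General solution: y = (C₁ + C₂x + x²)e^(-12x).


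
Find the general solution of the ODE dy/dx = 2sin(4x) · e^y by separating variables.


Separate: e^(-y) dy = 2sin(4x) dx.
Integrate: -e^(-y) = -(1/2)cos(4x) + C₀.
Rearrange: e^(-y) = (1/2)cos(4x) + C.


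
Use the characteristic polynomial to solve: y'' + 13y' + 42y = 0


Characteristic equation: r² + 13r + 42 = 0.
Factor: (r + 7)(r + 6) = 0 ⇒ r = -7, -6 (distinct real).
General solution: y = C₁e^(-7x) + C₂e^(-6x).


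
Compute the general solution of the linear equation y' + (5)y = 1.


P(x) = 5, Q(x) = 1; integrating factor μ = e^(5x).
(μ y)' = e^(5x) ⇒ μ y = (1/5)e^(5x) + C.
Divide by μ: y = 1/5 + Ce^(-5x).


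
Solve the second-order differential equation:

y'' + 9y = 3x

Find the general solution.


Homogeneous: r² + 9 = 0 ⇒ r = ±3i, y_h = C₁cos(3x) + C₂sin(3x).
Polynomial forcing; try y_p = Ax + B. Then y_p'' + 9 y_p = 9(Ax + B) = 3x, so B = 0 and A = 1/3.
General solution: y = C₁cos(3x) + C₂sin(3x) + (1/3)x.


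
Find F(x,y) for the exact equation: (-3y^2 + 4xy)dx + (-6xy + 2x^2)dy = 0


Check exactness: ∂M/∂y = -6y + 4x and ∂N/∂x = -6y + 4x; equal, so the equation is exact.
Integrate M with respect to x (treating y as constant): ∫M dx = -3xy^2 + 2x^2y + h(y).
Differentiate w.r.t. y and set equal to N: all terms match, so h'(y) = 0 and h is a constant absorbed into C.
General solution: -3xy^2 + 2x^2y = C.


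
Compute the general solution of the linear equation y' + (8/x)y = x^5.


P(x) = 8/x ⇒ μ = x^8.
(x^8 y)' = x^13 ⇒ x^8 y = x^14/(14) + C.
Solve for y: y = (1/14)x^6 + C/x^8.


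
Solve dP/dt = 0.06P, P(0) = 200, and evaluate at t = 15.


The ODE dP/dt = 0.06P has solution P(t) = P(0)e^(0.06t).
Substitute P(0) = 200 and t = 15: P(15) = 200 e^(0.90) ≈ 492.


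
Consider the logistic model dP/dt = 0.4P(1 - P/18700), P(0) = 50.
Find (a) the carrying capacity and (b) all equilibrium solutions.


Logistic ODE dP/dt = 0.4P(1 - P/18700) has equilibria where dP/dt = 0, i.e. P = 0 or P = 18700.
The coefficient (1 - P/K) = 0 when P = K, identifying K = 18700 as the carrying capacity.
(a) K = 18700; (b) equilibria P = 0 and P = 18700.


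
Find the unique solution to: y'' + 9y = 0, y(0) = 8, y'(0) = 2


Characteristic roots of r² + 9 = 0 are ±3i, so y = C₁cos(3x) + C₂sin(3x).
Apply y(0) = 8: C₁ = 8. Differentiate and apply y'(0) = 2: 3·C₂ = 2, so C₂ = 2/3.
Particular solution: y = 8cos(3x) + (2/3)sin(3x).


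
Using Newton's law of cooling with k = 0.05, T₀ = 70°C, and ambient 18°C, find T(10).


Newton's law: dT/dt = -k(T - T_a) has solution T(t) = T_a + (T₀ - T_a)e^(-kt).
Plug in T_a = 18, T₀ = 70, k = 0.05, t = 10: T(10) = 18 + (52)e^(-0.50) ≈ 49.5°C.


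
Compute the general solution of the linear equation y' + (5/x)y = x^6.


P(x) = 5/x ⇒ μ = x^5.
(x^5 y)' = x^5·x^6 = x^11.
Integrate: x^5 y = x^12/(12) + C.
Solve for y: y = (1/12)x^7 + C/x^5.


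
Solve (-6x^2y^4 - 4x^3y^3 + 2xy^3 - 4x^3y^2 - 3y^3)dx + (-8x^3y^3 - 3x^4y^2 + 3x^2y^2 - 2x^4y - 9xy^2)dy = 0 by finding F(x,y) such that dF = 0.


Check exactness: ∂M/∂y = -24x^2y^3 - 12x^3y^2 + 6xy^2 - 8x^3y - 9y^2 and ∂N/∂x = -24x^2y^3 - 12x^3y^2 + 6xy^2 - 8x^3y - 9y^2; equal, so the equation is exact.
Integrate M with respect to x (treating y as constant): ∫M dx = -2x^3y^4 - x^4y^3 + x^2y^3 - x^4y^2 - 3xy^3 + h(y).
Differentiate w.r.t. y and set equal to N: all terms match, so h'(y) = 0 and h is a constant absorbed into C.
General solution: -2x^3y^4 - x^4y^3 + x^2y^3 - x^4y^2 - 3xy^3 = C.


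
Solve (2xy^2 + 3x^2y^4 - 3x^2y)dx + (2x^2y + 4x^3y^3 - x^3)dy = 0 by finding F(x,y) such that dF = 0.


Check exactness: ∂M/∂y = 4xy + 12x^2y^3 - 3x^2 and ∂N/∂x = 4xy + 12x^2y^3 - 3x^2; equal, so the equation is exact.
Integrate M with respect to x (treating y as constant): ∫M dx = x^2y^2 + x^3y^4 - x^3y + h(y).
Differentiate w.r.t. y and set equal to N: all terms match, so h'(y) = 0 and h is a constant absorbed into C.
General solution: x^2y^2 + x^3y^4 - x^3y = C.


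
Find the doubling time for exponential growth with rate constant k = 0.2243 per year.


Exponential growth: P(t) = P₀ e^(0.2243t). Set P(t)/P₀ = 2: e^(0.2243t) = 2.
Solve: t = ln(2)/0.2243 ≈ 3.09 years.


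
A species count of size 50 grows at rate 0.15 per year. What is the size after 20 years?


The ODE dP/dt = 0.15P has solution P(t) = P(0)e^(0.15t).
Substitute P(0) = 50 and t = 20: P(20) = 50 e^(3.00) ≈ 1004.


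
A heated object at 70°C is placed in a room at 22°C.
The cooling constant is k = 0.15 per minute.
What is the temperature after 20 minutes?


Newton's law: dT/dt = -k(T - T_a) has solution T(t) = T_a + (T₀ - T_a)e^(-kt).
Plug in T_a = 22, T₀ = 70, k = 0.15, t = 20: T(20) = 22 + (48)e^(-3.00) ≈ 24.4°C.


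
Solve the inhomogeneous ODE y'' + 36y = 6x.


Homogeneous: r² + 36 = 0 ⇒ r = ±6i, y_h = C₁cos(6x) + C₂sin(6x).
Polynomial forcing; try y_p = Ax + B. Then y_p'' + 36 y_p = 36(Ax + B) = 6x, so B = 0 and A = 1/6.
General solution: y = C₁cos(6x) + C₂sin(6x) + (1/6)x.


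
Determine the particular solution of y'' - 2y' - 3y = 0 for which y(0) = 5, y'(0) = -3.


Characteristic roots of r² - 2r - 3 = 0 are 3, -1.
General solution y = c₁ e^(3x) + c₂ e^(-x).
Apply y(0) = 5: c₁ + c₂ = 5. Apply y'(0) = -3: 3 c₁ - 1 c₂ = -3.
Solve: c₁ = 1/2, c₂ = 9/2.
Particular solution: y = (1/2)e^(3x) + (9/2)e^(-x).


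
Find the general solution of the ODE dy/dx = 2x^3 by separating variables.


Integrate both sides with respect to x: y = ∫ 2x^3 dx = (1/2)x^4 + C.


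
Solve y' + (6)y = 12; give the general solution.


P(x) = 6, Q(x) = 12; integrating factor μ = e^(6x).
(μ y)' = 12e^(6x) ⇒ μ y = 2e^(6x) + C.
Divide by μ: y = 2 + Ce^(-6x).


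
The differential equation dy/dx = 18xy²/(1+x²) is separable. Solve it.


Separate: dy/y² = 18x/(1+x²) dx.
Integrate LHS: ∫ dy/y² = -1/y.
Integrate RHS via u = 1+x²: 9ln(1+x²) + C.
Result: -1/y = 9ln(1+x²) + C.
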